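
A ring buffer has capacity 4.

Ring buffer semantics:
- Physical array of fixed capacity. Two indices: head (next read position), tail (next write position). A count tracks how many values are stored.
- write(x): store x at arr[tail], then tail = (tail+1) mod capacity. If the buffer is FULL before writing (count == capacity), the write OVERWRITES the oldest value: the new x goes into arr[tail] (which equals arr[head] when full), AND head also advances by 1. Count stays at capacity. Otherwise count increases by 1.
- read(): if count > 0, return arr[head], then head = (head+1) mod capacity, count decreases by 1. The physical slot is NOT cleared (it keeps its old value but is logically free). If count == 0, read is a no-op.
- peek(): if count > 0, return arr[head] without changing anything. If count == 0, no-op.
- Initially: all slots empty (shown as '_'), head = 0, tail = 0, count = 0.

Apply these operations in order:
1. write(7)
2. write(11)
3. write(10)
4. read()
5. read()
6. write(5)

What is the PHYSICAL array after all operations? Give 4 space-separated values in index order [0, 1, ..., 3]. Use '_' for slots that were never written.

After op 1 (write(7)): arr=[7 _ _ _] head=0 tail=1 count=1
After op 2 (write(11)): arr=[7 11 _ _] head=0 tail=2 count=2
After op 3 (write(10)): arr=[7 11 10 _] head=0 tail=3 count=3
After op 4 (read()): arr=[7 11 10 _] head=1 tail=3 count=2
After op 5 (read()): arr=[7 11 10 _] head=2 tail=3 count=1
After op 6 (write(5)): arr=[7 11 10 5] head=2 tail=0 count=2

Answer: 7 11 10 5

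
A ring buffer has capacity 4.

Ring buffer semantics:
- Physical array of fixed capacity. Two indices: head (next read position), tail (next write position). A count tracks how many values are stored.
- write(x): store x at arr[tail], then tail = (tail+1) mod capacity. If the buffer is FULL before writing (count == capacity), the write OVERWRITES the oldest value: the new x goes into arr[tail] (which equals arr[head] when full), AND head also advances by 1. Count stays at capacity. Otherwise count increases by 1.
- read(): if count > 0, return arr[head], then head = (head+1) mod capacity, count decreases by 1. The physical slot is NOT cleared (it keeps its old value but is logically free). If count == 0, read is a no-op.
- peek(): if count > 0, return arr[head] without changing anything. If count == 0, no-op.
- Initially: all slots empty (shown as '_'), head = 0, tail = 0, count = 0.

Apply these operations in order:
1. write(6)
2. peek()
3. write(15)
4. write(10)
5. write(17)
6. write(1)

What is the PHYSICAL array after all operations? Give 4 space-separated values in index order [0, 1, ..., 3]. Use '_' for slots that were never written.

After op 1 (write(6)): arr=[6 _ _ _] head=0 tail=1 count=1
After op 2 (peek()): arr=[6 _ _ _] head=0 tail=1 count=1
After op 3 (write(15)): arr=[6 15 _ _] head=0 tail=2 count=2
After op 4 (write(10)): arr=[6 15 10 _] head=0 tail=3 count=3
After op 5 (write(17)): arr=[6 15 10 17] head=0 tail=0 count=4
After op 6 (write(1)): arr=[1 15 10 17] head=1 tail=1 count=4

Answer: 1 15 10 17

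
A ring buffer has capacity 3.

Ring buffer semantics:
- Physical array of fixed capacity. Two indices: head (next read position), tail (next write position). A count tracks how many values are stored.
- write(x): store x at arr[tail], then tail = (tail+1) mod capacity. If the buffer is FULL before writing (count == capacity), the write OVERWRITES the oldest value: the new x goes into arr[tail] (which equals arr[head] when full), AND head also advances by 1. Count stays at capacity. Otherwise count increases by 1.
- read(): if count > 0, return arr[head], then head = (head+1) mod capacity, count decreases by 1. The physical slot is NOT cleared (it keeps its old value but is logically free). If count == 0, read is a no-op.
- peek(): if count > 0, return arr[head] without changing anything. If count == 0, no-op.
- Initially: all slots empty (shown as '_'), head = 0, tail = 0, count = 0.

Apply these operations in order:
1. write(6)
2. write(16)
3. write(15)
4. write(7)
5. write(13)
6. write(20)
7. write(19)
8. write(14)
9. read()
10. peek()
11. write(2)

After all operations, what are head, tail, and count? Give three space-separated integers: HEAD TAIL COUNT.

After op 1 (write(6)): arr=[6 _ _] head=0 tail=1 count=1
After op 2 (write(16)): arr=[6 16 _] head=0 tail=2 count=2
After op 3 (write(15)): arr=[6 16 15] head=0 tail=0 count=3
After op 4 (write(7)): arr=[7 16 15] head=1 tail=1 count=3
After op 5 (write(13)): arr=[7 13 15] head=2 tail=2 count=3
After op 6 (write(20)): arr=[7 13 20] head=0 tail=0 count=3
After op 7 (write(19)): arr=[19 13 20] head=1 tail=1 count=3
After op 8 (write(14)): arr=[19 14 20] head=2 tail=2 count=3
After op 9 (read()): arr=[19 14 20] head=0 tail=2 count=2
After op 10 (peek()): arr=[19 14 20] head=0 tail=2 count=2
After op 11 (write(2)): arr=[19 14 2] head=0 tail=0 count=3

Answer: 0 0 3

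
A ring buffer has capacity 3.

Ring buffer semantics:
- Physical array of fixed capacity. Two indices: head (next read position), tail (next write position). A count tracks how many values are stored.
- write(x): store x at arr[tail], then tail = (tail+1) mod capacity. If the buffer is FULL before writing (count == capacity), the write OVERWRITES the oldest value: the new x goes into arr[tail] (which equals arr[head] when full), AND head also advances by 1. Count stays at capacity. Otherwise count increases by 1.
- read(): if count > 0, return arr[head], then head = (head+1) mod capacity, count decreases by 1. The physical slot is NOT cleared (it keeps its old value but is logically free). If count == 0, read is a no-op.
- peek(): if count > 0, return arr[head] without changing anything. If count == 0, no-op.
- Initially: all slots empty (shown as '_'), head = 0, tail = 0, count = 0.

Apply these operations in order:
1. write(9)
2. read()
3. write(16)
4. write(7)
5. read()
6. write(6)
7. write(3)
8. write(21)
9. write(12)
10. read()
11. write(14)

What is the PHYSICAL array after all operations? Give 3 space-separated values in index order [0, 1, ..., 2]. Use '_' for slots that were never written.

Answer: 12 14 21

Derivation:
After op 1 (write(9)): arr=[9 _ _] head=0 tail=1 count=1
After op 2 (read()): arr=[9 _ _] head=1 tail=1 count=0
After op 3 (write(16)): arr=[9 16 _] head=1 tail=2 count=1
After op 4 (write(7)): arr=[9 16 7] head=1 tail=0 count=2
After op 5 (read()): arr=[9 16 7] head=2 tail=0 count=1
After op 6 (write(6)): arr=[6 16 7] head=2 tail=1 count=2
After op 7 (write(3)): arr=[6 3 7] head=2 tail=2 count=3
After op 8 (write(21)): arr=[6 3 21] head=0 tail=0 count=3
After op 9 (write(12)): arr=[12 3 21] head=1 tail=1 count=3
After op 10 (read()): arr=[12 3 21] head=2 tail=1 count=2
After op 11 (write(14)): arr=[12 14 21] head=2 tail=2 count=3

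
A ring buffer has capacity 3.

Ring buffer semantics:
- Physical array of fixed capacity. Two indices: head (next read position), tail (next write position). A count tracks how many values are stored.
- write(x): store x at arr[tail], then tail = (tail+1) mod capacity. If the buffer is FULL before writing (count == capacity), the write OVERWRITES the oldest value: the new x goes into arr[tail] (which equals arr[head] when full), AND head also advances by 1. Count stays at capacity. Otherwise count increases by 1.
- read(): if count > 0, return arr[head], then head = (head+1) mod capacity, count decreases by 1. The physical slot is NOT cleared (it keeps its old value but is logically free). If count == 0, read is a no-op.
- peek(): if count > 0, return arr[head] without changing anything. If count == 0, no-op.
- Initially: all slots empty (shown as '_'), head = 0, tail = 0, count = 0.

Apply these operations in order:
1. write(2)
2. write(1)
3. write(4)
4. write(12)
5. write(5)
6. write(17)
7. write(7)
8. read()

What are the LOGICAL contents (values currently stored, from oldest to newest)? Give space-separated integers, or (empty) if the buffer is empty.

After op 1 (write(2)): arr=[2 _ _] head=0 tail=1 count=1
After op 2 (write(1)): arr=[2 1 _] head=0 tail=2 count=2
After op 3 (write(4)): arr=[2 1 4] head=0 tail=0 count=3
After op 4 (write(12)): arr=[12 1 4] head=1 tail=1 count=3
After op 5 (write(5)): arr=[12 5 4] head=2 tail=2 count=3
After op 6 (write(17)): arr=[12 5 17] head=0 tail=0 count=3
After op 7 (write(7)): arr=[7 5 17] head=1 tail=1 count=3
After op 8 (read()): arr=[7 5 17] head=2 tail=1 count=2

Answer: 17 7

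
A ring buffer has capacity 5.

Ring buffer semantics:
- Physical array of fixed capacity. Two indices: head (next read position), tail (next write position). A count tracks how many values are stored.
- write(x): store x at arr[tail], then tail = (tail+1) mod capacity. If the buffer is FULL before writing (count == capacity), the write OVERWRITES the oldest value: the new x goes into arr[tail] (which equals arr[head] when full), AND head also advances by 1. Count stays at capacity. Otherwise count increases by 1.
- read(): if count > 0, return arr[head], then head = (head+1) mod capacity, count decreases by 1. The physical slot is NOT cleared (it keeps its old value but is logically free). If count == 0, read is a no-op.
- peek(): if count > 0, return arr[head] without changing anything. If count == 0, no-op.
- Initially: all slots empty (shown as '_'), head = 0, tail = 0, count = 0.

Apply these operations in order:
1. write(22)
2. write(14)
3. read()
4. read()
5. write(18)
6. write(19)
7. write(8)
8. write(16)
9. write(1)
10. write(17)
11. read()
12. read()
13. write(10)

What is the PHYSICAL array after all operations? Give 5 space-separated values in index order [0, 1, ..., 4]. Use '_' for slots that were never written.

Answer: 16 1 17 10 8

Derivation:
After op 1 (write(22)): arr=[22 _ _ _ _] head=0 tail=1 count=1
After op 2 (write(14)): arr=[22 14 _ _ _] head=0 tail=2 count=2
After op 3 (read()): arr=[22 14 _ _ _] head=1 tail=2 count=1
After op 4 (read()): arr=[22 14 _ _ _] head=2 tail=2 count=0
After op 5 (write(18)): arr=[22 14 18 _ _] head=2 tail=3 count=1
After op 6 (write(19)): arr=[22 14 18 19 _] head=2 tail=4 count=2
After op 7 (write(8)): arr=[22 14 18 19 8] head=2 tail=0 count=3
After op 8 (write(16)): arr=[16 14 18 19 8] head=2 tail=1 count=4
After op 9 (write(1)): arr=[16 1 18 19 8] head=2 tail=2 count=5
After op 10 (write(17)): arr=[16 1 17 19 8] head=3 tail=3 count=5
After op 11 (read()): arr=[16 1 17 19 8] head=4 tail=3 count=4
After op 12 (read()): arr=[16 1 17 19 8] head=0 tail=3 count=3
After op 13 (write(10)): arr=[16 1 17 10 8] head=0 tail=4 count=4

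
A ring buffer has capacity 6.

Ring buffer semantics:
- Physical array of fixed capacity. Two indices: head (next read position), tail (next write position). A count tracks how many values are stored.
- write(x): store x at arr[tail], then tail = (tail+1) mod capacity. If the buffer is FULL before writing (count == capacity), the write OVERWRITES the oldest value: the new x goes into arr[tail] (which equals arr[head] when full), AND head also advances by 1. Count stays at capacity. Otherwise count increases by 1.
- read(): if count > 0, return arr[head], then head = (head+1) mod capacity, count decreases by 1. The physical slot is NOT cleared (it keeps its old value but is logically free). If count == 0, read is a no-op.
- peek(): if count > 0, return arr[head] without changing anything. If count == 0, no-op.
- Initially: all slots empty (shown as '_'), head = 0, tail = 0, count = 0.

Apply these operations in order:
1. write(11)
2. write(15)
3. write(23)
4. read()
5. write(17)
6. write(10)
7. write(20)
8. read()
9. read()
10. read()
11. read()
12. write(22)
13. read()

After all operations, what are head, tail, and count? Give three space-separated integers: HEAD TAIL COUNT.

After op 1 (write(11)): arr=[11 _ _ _ _ _] head=0 tail=1 count=1
After op 2 (write(15)): arr=[11 15 _ _ _ _] head=0 tail=2 count=2
After op 3 (write(23)): arr=[11 15 23 _ _ _] head=0 tail=3 count=3
After op 4 (read()): arr=[11 15 23 _ _ _] head=1 tail=3 count=2
After op 5 (write(17)): arr=[11 15 23 17 _ _] head=1 tail=4 count=3
After op 6 (write(10)): arr=[11 15 23 17 10 _] head=1 tail=5 count=4
After op 7 (write(20)): arr=[11 15 23 17 10 20] head=1 tail=0 count=5
After op 8 (read()): arr=[11 15 23 17 10 20] head=2 tail=0 count=4
After op 9 (read()): arr=[11 15 23 17 10 20] head=3 tail=0 count=3
After op 10 (read()): arr=[11 15 23 17 10 20] head=4 tail=0 count=2
After op 11 (read()): arr=[11 15 23 17 10 20] head=5 tail=0 count=1
After op 12 (write(22)): arr=[22 15 23 17 10 20] head=5 tail=1 count=2
After op 13 (read()): arr=[22 15 23 17 10 20] head=0 tail=1 count=1

Answer: 0 1 1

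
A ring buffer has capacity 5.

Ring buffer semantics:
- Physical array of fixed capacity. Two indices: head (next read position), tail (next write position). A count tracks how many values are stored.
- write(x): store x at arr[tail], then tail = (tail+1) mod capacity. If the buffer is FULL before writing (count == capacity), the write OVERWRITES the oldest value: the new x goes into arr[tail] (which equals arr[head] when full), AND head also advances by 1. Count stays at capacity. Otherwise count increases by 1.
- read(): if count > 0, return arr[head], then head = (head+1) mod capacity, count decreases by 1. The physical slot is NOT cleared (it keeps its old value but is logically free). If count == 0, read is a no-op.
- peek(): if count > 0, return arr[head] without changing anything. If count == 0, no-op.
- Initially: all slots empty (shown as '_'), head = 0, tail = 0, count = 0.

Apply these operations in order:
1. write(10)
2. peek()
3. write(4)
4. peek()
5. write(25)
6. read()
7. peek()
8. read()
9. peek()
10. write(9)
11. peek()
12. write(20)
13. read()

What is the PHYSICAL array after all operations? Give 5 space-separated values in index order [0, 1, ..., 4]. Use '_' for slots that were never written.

Answer: 10 4 25 9 20

Derivation:
After op 1 (write(10)): arr=[10 _ _ _ _] head=0 tail=1 count=1
After op 2 (peek()): arr=[10 _ _ _ _] head=0 tail=1 count=1
After op 3 (write(4)): arr=[10 4 _ _ _] head=0 tail=2 count=2
After op 4 (peek()): arr=[10 4 _ _ _] head=0 tail=2 count=2
After op 5 (write(25)): arr=[10 4 25 _ _] head=0 tail=3 count=3
After op 6 (read()): arr=[10 4 25 _ _] head=1 tail=3 count=2
After op 7 (peek()): arr=[10 4 25 _ _] head=1 tail=3 count=2
After op 8 (read()): arr=[10 4 25 _ _] head=2 tail=3 count=1
After op 9 (peek()): arr=[10 4 25 _ _] head=2 tail=3 count=1
After op 10 (write(9)): arr=[10 4 25 9 _] head=2 tail=4 count=2
After op 11 (peek()): arr=[10 4 25 9 _] head=2 tail=4 count=2
After op 12 (write(20)): arr=[10 4 25 9 20] head=2 tail=0 count=3
After op 13 (read()): arr=[10 4 25 9 20] head=3 tail=0 count=2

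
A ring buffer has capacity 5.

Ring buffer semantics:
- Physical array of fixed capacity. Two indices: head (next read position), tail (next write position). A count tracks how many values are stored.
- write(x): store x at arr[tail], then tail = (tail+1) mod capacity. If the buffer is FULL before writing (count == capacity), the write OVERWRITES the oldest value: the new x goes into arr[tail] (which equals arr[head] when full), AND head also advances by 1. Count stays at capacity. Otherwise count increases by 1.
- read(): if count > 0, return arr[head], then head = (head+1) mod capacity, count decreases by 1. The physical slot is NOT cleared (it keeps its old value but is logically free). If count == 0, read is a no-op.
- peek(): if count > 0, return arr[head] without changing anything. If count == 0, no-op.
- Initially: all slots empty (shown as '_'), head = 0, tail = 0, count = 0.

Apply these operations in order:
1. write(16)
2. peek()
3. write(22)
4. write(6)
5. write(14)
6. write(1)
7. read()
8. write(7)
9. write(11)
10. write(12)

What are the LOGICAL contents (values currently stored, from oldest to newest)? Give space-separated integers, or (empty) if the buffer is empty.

After op 1 (write(16)): arr=[16 _ _ _ _] head=0 tail=1 count=1
After op 2 (peek()): arr=[16 _ _ _ _] head=0 tail=1 count=1
After op 3 (write(22)): arr=[16 22 _ _ _] head=0 tail=2 count=2
After op 4 (write(6)): arr=[16 22 6 _ _] head=0 tail=3 count=3
After op 5 (write(14)): arr=[16 22 6 14 _] head=0 tail=4 count=4
After op 6 (write(1)): arr=[16 22 6 14 1] head=0 tail=0 count=5
After op 7 (read()): arr=[16 22 6 14 1] head=1 tail=0 count=4
After op 8 (write(7)): arr=[7 22 6 14 1] head=1 tail=1 count=5
After op 9 (write(11)): arr=[7 11 6 14 1] head=2 tail=2 count=5
After op 10 (write(12)): arr=[7 11 12 14 1] head=3 tail=3 count=5

Answer: 14 1 7 11 12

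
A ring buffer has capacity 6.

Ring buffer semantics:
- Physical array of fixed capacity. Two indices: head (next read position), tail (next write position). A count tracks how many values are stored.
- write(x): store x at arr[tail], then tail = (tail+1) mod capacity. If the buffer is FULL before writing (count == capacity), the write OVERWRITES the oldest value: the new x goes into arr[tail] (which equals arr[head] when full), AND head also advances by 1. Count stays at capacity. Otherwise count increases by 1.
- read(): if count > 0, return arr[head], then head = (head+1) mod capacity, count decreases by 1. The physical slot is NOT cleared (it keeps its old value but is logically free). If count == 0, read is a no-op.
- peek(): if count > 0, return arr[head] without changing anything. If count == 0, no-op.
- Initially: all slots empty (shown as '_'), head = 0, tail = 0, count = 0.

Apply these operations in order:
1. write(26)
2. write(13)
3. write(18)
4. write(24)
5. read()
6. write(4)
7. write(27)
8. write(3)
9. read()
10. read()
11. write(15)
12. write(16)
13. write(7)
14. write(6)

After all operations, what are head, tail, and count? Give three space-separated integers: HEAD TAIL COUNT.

Answer: 5 5 6

Derivation:
After op 1 (write(26)): arr=[26 _ _ _ _ _] head=0 tail=1 count=1
After op 2 (write(13)): arr=[26 13 _ _ _ _] head=0 tail=2 count=2
After op 3 (write(18)): arr=[26 13 18 _ _ _] head=0 tail=3 count=3
After op 4 (write(24)): arr=[26 13 18 24 _ _] head=0 tail=4 count=4
After op 5 (read()): arr=[26 13 18 24 _ _] head=1 tail=4 count=3
After op 6 (write(4)): arr=[26 13 18 24 4 _] head=1 tail=5 count=4
After op 7 (write(27)): arr=[26 13 18 24 4 27] head=1 tail=0 count=5
After op 8 (write(3)): arr=[3 13 18 24 4 27] head=1 tail=1 count=6
After op 9 (read()): arr=[3 13 18 24 4 27] head=2 tail=1 count=5
After op 10 (read()): arr=[3 13 18 24 4 27] head=3 tail=1 count=4
After op 11 (write(15)): arr=[3 15 18 24 4 27] head=3 tail=2 count=5
After op 12 (write(16)): arr=[3 15 16 24 4 27] head=3 tail=3 count=6
After op 13 (write(7)): arr=[3 15 16 7 4 27] head=4 tail=4 count=6
After op 14 (write(6)): arr=[3 15 16 7 6 27] head=5 tail=5 count=6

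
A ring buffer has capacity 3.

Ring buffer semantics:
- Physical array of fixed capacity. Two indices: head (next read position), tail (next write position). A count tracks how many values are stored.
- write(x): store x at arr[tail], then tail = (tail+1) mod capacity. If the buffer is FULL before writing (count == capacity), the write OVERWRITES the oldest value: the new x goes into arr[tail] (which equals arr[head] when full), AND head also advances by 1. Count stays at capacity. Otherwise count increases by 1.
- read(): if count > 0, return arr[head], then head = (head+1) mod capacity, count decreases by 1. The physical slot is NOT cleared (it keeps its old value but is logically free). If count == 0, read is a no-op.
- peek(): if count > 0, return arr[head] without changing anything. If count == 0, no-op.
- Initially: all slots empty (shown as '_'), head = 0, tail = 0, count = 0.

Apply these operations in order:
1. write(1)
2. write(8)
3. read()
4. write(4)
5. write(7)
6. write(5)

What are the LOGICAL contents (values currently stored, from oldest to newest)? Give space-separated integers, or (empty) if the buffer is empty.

Answer: 4 7 5

Derivation:
After op 1 (write(1)): arr=[1 _ _] head=0 tail=1 count=1
After op 2 (write(8)): arr=[1 8 _] head=0 tail=2 count=2
After op 3 (read()): arr=[1 8 _] head=1 tail=2 count=1
After op 4 (write(4)): arr=[1 8 4] head=1 tail=0 count=2
After op 5 (write(7)): arr=[7 8 4] head=1 tail=1 count=3
After op 6 (write(5)): arr=[7 5 4] head=2 tail=2 count=3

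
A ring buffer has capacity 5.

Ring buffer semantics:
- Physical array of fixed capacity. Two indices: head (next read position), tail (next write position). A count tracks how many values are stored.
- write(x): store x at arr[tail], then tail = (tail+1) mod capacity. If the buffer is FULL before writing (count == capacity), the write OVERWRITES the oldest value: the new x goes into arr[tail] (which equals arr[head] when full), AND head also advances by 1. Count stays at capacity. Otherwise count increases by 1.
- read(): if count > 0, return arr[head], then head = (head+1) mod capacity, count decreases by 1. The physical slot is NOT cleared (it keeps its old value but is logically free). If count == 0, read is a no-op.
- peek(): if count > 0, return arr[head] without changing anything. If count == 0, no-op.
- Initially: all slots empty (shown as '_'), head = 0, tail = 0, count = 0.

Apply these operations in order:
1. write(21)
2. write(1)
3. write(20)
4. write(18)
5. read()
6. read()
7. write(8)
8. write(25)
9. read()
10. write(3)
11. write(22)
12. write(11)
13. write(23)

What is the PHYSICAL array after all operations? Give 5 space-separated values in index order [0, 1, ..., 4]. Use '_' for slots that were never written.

After op 1 (write(21)): arr=[21 _ _ _ _] head=0 tail=1 count=1
After op 2 (write(1)): arr=[21 1 _ _ _] head=0 tail=2 count=2
After op 3 (write(20)): arr=[21 1 20 _ _] head=0 tail=3 count=3
After op 4 (write(18)): arr=[21 1 20 18 _] head=0 tail=4 count=4
After op 5 (read()): arr=[21 1 20 18 _] head=1 tail=4 count=3
After op 6 (read()): arr=[21 1 20 18 _] head=2 tail=4 count=2
After op 7 (write(8)): arr=[21 1 20 18 8] head=2 tail=0 count=3
After op 8 (write(25)): arr=[25 1 20 18 8] head=2 tail=1 count=4
After op 9 (read()): arr=[25 1 20 18 8] head=3 tail=1 count=3
After op 10 (write(3)): arr=[25 3 20 18 8] head=3 tail=2 count=4
After op 11 (write(22)): arr=[25 3 22 18 8] head=3 tail=3 count=5
After op 12 (write(11)): arr=[25 3 22 11 8] head=4 tail=4 count=5
After op 13 (write(23)): arr=[25 3 22 11 23] head=0 tail=0 count=5

Answer: 25 3 22 11 23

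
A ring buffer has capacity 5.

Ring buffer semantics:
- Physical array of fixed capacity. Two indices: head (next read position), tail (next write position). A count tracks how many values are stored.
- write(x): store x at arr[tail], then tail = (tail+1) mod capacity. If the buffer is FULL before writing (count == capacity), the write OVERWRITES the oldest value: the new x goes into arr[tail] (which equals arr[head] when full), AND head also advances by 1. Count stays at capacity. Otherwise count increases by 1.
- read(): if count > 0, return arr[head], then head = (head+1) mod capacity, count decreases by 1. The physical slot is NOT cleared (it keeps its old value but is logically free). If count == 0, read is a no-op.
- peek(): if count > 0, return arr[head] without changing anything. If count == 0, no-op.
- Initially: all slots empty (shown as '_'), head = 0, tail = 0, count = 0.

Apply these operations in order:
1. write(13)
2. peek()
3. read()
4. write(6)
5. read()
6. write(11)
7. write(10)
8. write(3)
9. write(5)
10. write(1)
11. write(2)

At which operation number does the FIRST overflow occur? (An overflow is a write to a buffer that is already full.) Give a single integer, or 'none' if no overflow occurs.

Answer: 11

Derivation:
After op 1 (write(13)): arr=[13 _ _ _ _] head=0 tail=1 count=1
After op 2 (peek()): arr=[13 _ _ _ _] head=0 tail=1 count=1
After op 3 (read()): arr=[13 _ _ _ _] head=1 tail=1 count=0
After op 4 (write(6)): arr=[13 6 _ _ _] head=1 tail=2 count=1
After op 5 (read()): arr=[13 6 _ _ _] head=2 tail=2 count=0
After op 6 (write(11)): arr=[13 6 11 _ _] head=2 tail=3 count=1
After op 7 (write(10)): arr=[13 6 11 10 _] head=2 tail=4 count=2
After op 8 (write(3)): arr=[13 6 11 10 3] head=2 tail=0 count=3
After op 9 (write(5)): arr=[5 6 11 10 3] head=2 tail=1 count=4
After op 10 (write(1)): arr=[5 1 11 10 3] head=2 tail=2 count=5
After op 11 (write(2)): arr=[5 1 2 10 3] head=3 tail=3 count=5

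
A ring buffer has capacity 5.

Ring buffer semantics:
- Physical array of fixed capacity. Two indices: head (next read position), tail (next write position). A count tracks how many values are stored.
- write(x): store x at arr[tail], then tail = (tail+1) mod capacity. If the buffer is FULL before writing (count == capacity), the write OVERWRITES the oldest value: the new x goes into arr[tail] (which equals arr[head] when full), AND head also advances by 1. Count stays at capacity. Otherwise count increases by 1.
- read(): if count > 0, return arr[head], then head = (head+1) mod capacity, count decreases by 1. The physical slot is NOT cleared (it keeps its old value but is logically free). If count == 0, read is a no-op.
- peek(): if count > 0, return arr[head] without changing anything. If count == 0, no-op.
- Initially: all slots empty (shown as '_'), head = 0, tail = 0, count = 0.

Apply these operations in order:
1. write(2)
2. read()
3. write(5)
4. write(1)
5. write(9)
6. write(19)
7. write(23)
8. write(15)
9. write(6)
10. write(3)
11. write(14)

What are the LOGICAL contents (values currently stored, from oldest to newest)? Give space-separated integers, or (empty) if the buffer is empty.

After op 1 (write(2)): arr=[2 _ _ _ _] head=0 tail=1 count=1
After op 2 (read()): arr=[2 _ _ _ _] head=1 tail=1 count=0
After op 3 (write(5)): arr=[2 5 _ _ _] head=1 tail=2 count=1
After op 4 (write(1)): arr=[2 5 1 _ _] head=1 tail=3 count=2
After op 5 (write(9)): arr=[2 5 1 9 _] head=1 tail=4 count=3
After op 6 (write(19)): arr=[2 5 1 9 19] head=1 tail=0 count=4
After op 7 (write(23)): arr=[23 5 1 9 19] head=1 tail=1 count=5
After op 8 (write(15)): arr=[23 15 1 9 19] head=2 tail=2 count=5
After op 9 (write(6)): arr=[23 15 6 9 19] head=3 tail=3 count=5
After op 10 (write(3)): arr=[23 15 6 3 19] head=4 tail=4 count=5
After op 11 (write(14)): arr=[23 15 6 3 14] head=0 tail=0 count=5

Answer: 23 15 6 3 14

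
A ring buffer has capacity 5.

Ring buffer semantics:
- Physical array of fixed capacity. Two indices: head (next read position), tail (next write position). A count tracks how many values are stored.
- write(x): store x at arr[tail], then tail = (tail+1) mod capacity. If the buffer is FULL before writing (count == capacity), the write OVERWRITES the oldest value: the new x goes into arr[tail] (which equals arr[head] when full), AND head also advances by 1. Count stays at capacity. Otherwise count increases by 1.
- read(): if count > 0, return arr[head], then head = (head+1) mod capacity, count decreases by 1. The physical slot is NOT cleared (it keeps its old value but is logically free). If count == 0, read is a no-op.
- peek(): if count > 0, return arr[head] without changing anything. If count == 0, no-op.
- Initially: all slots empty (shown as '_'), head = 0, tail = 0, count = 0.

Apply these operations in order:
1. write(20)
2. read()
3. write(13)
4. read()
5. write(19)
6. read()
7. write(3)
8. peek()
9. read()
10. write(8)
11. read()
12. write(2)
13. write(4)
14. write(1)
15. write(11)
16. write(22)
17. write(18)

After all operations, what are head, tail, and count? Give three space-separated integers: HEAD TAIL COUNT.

Answer: 1 1 5

Derivation:
After op 1 (write(20)): arr=[20 _ _ _ _] head=0 tail=1 count=1
After op 2 (read()): arr=[20 _ _ _ _] head=1 tail=1 count=0
After op 3 (write(13)): arr=[20 13 _ _ _] head=1 tail=2 count=1
After op 4 (read()): arr=[20 13 _ _ _] head=2 tail=2 count=0
After op 5 (write(19)): arr=[20 13 19 _ _] head=2 tail=3 count=1
After op 6 (read()): arr=[20 13 19 _ _] head=3 tail=3 count=0
After op 7 (write(3)): arr=[20 13 19 3 _] head=3 tail=4 count=1
After op 8 (peek()): arr=[20 13 19 3 _] head=3 tail=4 count=1
After op 9 (read()): arr=[20 13 19 3 _] head=4 tail=4 count=0
After op 10 (write(8)): arr=[20 13 19 3 8] head=4 tail=0 count=1
After op 11 (read()): arr=[20 13 19 3 8] head=0 tail=0 count=0
After op 12 (write(2)): arr=[2 13 19 3 8] head=0 tail=1 count=1
After op 13 (write(4)): arr=[2 4 19 3 8] head=0 tail=2 count=2
After op 14 (write(1)): arr=[2 4 1 3 8] head=0 tail=3 count=3
After op 15 (write(11)): arr=[2 4 1 11 8] head=0 tail=4 count=4
After op 16 (write(22)): arr=[2 4 1 11 22] head=0 tail=0 count=5
After op 17 (write(18)): arr=[18 4 1 11 22] head=1 tail=1 count=5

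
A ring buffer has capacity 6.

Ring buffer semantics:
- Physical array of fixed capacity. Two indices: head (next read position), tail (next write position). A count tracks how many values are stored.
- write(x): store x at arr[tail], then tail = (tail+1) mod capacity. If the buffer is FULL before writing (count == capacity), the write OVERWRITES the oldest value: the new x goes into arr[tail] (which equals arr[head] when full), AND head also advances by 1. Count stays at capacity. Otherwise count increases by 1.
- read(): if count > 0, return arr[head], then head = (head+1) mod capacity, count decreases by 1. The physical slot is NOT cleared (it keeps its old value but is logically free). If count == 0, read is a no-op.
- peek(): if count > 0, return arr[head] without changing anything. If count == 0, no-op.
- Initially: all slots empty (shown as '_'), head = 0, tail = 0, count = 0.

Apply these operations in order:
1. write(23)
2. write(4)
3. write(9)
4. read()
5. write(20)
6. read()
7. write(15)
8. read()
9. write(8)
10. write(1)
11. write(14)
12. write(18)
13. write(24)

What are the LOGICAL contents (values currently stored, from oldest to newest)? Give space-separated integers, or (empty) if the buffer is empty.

After op 1 (write(23)): arr=[23 _ _ _ _ _] head=0 tail=1 count=1
After op 2 (write(4)): arr=[23 4 _ _ _ _] head=0 tail=2 count=2
After op 3 (write(9)): arr=[23 4 9 _ _ _] head=0 tail=3 count=3
After op 4 (read()): arr=[23 4 9 _ _ _] head=1 tail=3 count=2
After op 5 (write(20)): arr=[23 4 9 20 _ _] head=1 tail=4 count=3
After op 6 (read()): arr=[23 4 9 20 _ _] head=2 tail=4 count=2
After op 7 (write(15)): arr=[23 4 9 20 15 _] head=2 tail=5 count=3
After op 8 (read()): arr=[23 4 9 20 15 _] head=3 tail=5 count=2
After op 9 (write(8)): arr=[23 4 9 20 15 8] head=3 tail=0 count=3
After op 10 (write(1)): arr=[1 4 9 20 15 8] head=3 tail=1 count=4
After op 11 (write(14)): arr=[1 14 9 20 15 8] head=3 tail=2 count=5
After op 12 (write(18)): arr=[1 14 18 20 15 8] head=3 tail=3 count=6
After op 13 (write(24)): arr=[1 14 18 24 15 8] head=4 tail=4 count=6

Answer: 15 8 1 14 18 24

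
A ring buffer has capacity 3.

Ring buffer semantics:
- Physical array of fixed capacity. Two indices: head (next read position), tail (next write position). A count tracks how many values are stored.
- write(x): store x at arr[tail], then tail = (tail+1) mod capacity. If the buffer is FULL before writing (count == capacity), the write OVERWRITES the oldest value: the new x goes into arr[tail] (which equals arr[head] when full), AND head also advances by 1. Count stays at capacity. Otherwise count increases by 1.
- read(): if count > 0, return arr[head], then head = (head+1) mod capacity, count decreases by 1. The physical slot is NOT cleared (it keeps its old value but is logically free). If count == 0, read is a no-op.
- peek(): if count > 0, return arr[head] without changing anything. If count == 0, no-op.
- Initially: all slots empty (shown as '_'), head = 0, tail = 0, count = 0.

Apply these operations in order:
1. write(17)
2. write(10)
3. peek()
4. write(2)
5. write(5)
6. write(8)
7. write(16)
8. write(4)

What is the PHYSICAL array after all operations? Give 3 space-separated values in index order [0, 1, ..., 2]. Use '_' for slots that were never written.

After op 1 (write(17)): arr=[17 _ _] head=0 tail=1 count=1
After op 2 (write(10)): arr=[17 10 _] head=0 tail=2 count=2
After op 3 (peek()): arr=[17 10 _] head=0 tail=2 count=2
After op 4 (write(2)): arr=[17 10 2] head=0 tail=0 count=3
After op 5 (write(5)): arr=[5 10 2] head=1 tail=1 count=3
After op 6 (write(8)): arr=[5 8 2] head=2 tail=2 count=3
After op 7 (write(16)): arr=[5 8 16] head=0 tail=0 count=3
After op 8 (write(4)): arr=[4 8 16] head=1 tail=1 count=3

Answer: 4 8 16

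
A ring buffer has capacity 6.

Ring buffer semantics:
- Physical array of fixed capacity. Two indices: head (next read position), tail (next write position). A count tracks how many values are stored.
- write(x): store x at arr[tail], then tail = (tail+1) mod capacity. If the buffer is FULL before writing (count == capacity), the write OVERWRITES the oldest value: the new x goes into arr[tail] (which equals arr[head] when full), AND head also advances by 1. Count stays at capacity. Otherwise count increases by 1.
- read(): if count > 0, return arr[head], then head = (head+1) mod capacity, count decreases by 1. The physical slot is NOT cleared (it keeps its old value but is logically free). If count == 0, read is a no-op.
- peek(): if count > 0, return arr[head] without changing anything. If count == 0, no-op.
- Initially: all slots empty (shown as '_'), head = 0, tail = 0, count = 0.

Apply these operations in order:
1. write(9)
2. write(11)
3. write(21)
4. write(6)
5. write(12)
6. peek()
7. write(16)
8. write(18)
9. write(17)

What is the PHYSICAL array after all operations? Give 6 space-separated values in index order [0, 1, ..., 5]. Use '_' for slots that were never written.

After op 1 (write(9)): arr=[9 _ _ _ _ _] head=0 tail=1 count=1
After op 2 (write(11)): arr=[9 11 _ _ _ _] head=0 tail=2 count=2
After op 3 (write(21)): arr=[9 11 21 _ _ _] head=0 tail=3 count=3
After op 4 (write(6)): arr=[9 11 21 6 _ _] head=0 tail=4 count=4
After op 5 (write(12)): arr=[9 11 21 6 12 _] head=0 tail=5 count=5
After op 6 (peek()): arr=[9 11 21 6 12 _] head=0 tail=5 count=5
After op 7 (write(16)): arr=[9 11 21 6 12 16] head=0 tail=0 count=6
After op 8 (write(18)): arr=[18 11 21 6 12 16] head=1 tail=1 count=6
After op 9 (write(17)): arr=[18 17 21 6 12 16] head=2 tail=2 count=6

Answer: 18 17 21 6 12 16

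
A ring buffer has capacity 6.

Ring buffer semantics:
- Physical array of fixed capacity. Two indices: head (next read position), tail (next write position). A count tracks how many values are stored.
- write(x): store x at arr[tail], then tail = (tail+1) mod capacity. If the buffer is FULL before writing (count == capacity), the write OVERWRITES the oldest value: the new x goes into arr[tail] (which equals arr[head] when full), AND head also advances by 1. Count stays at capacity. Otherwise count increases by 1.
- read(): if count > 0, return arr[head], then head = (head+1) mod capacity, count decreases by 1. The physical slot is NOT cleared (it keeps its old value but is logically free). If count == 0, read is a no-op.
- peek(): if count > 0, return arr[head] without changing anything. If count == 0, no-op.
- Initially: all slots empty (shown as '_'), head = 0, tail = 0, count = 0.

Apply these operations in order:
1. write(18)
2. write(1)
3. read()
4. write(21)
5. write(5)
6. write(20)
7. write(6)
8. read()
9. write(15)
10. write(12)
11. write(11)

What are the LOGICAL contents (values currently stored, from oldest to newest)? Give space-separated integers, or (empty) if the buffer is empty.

After op 1 (write(18)): arr=[18 _ _ _ _ _] head=0 tail=1 count=1
After op 2 (write(1)): arr=[18 1 _ _ _ _] head=0 tail=2 count=2
After op 3 (read()): arr=[18 1 _ _ _ _] head=1 tail=2 count=1
After op 4 (write(21)): arr=[18 1 21 _ _ _] head=1 tail=3 count=2
After op 5 (write(5)): arr=[18 1 21 5 _ _] head=1 tail=4 count=3
After op 6 (write(20)): arr=[18 1 21 5 20 _] head=1 tail=5 count=4
After op 7 (write(6)): arr=[18 1 21 5 20 6] head=1 tail=0 count=5
After op 8 (read()): arr=[18 1 21 5 20 6] head=2 tail=0 count=4
After op 9 (write(15)): arr=[15 1 21 5 20 6] head=2 tail=1 count=5
After op 10 (write(12)): arr=[15 12 21 5 20 6] head=2 tail=2 count=6
After op 11 (write(11)): arr=[15 12 11 5 20 6] head=3 tail=3 count=6

Answer: 5 20 6 15 12 11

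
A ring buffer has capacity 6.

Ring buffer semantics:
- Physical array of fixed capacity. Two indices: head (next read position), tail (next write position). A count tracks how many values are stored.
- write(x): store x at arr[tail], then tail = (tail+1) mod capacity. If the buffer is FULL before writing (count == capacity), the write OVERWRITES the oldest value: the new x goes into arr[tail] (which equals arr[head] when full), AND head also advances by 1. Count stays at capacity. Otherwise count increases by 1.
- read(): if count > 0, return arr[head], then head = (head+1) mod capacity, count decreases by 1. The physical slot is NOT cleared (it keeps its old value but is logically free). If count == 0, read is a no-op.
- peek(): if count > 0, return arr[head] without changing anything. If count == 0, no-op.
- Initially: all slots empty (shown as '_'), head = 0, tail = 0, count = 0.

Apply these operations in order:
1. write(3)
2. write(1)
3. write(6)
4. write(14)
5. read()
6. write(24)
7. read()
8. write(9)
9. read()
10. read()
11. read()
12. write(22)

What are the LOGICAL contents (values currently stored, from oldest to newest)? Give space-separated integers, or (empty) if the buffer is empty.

After op 1 (write(3)): arr=[3 _ _ _ _ _] head=0 tail=1 count=1
After op 2 (write(1)): arr=[3 1 _ _ _ _] head=0 tail=2 count=2
After op 3 (write(6)): arr=[3 1 6 _ _ _] head=0 tail=3 count=3
After op 4 (write(14)): arr=[3 1 6 14 _ _] head=0 tail=4 count=4
After op 5 (read()): arr=[3 1 6 14 _ _] head=1 tail=4 count=3
After op 6 (write(24)): arr=[3 1 6 14 24 _] head=1 tail=5 count=4
After op 7 (read()): arr=[3 1 6 14 24 _] head=2 tail=5 count=3
After op 8 (write(9)): arr=[3 1 6 14 24 9] head=2 tail=0 count=4
After op 9 (read()): arr=[3 1 6 14 24 9] head=3 tail=0 count=3
After op 10 (read()): arr=[3 1 6 14 24 9] head=4 tail=0 count=2
After op 11 (read()): arr=[3 1 6 14 24 9] head=5 tail=0 count=1
After op 12 (write(22)): arr=[22 1 6 14 24 9] head=5 tail=1 count=2

Answer: 9 22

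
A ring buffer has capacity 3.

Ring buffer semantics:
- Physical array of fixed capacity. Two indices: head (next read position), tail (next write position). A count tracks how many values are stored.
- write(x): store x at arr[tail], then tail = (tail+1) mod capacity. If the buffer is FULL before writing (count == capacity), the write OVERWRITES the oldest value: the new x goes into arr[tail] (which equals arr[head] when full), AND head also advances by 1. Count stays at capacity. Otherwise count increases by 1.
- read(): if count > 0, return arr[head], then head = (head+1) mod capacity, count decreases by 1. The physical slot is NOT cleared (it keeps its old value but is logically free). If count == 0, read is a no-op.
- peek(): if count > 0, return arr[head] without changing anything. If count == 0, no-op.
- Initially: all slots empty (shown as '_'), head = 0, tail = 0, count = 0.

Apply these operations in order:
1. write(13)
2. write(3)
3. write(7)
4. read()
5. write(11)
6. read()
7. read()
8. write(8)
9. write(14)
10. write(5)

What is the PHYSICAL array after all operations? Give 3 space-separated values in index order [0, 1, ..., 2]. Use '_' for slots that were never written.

Answer: 5 8 14

Derivation:
After op 1 (write(13)): arr=[13 _ _] head=0 tail=1 count=1
After op 2 (write(3)): arr=[13 3 _] head=0 tail=2 count=2
After op 3 (write(7)): arr=[13 3 7] head=0 tail=0 count=3
After op 4 (read()): arr=[13 3 7] head=1 tail=0 count=2
After op 5 (write(11)): arr=[11 3 7] head=1 tail=1 count=3
After op 6 (read()): arr=[11 3 7] head=2 tail=1 count=2
After op 7 (read()): arr=[11 3 7] head=0 tail=1 count=1
After op 8 (write(8)): arr=[11 8 7] head=0 tail=2 count=2
After op 9 (write(14)): arr=[11 8 14] head=0 tail=0 count=3
After op 10 (write(5)): arr=[5 8 14] head=1 tail=1 count=3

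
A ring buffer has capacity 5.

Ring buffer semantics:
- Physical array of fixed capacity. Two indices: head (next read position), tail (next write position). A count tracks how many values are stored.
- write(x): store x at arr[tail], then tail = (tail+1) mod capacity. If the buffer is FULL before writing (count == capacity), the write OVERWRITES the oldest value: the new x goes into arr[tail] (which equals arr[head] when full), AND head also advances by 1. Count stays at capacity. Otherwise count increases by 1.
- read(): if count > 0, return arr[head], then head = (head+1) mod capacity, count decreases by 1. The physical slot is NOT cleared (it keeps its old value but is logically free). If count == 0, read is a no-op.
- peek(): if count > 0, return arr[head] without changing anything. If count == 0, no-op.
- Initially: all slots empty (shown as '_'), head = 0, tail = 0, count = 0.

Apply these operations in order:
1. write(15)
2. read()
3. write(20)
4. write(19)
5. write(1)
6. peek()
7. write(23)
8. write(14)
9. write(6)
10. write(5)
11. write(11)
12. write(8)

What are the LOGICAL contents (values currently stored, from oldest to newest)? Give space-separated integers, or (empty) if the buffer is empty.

Answer: 14 6 5 11 8

Derivation:
After op 1 (write(15)): arr=[15 _ _ _ _] head=0 tail=1 count=1
After op 2 (read()): arr=[15 _ _ _ _] head=1 tail=1 count=0
After op 3 (write(20)): arr=[15 20 _ _ _] head=1 tail=2 count=1
After op 4 (write(19)): arr=[15 20 19 _ _] head=1 tail=3 count=2
After op 5 (write(1)): arr=[15 20 19 1 _] head=1 tail=4 count=3
After op 6 (peek()): arr=[15 20 19 1 _] head=1 tail=4 count=3
After op 7 (write(23)): arr=[15 20 19 1 23] head=1 tail=0 count=4
After op 8 (write(14)): arr=[14 20 19 1 23] head=1 tail=1 count=5
After op 9 (write(6)): arr=[14 6 19 1 23] head=2 tail=2 count=5
After op 10 (write(5)): arr=[14 6 5 1 23] head=3 tail=3 count=5
After op 11 (write(11)): arr=[14 6 5 11 23] head=4 tail=4 count=5
After op 12 (write(8)): arr=[14 6 5 11 8] head=0 tail=0 count=5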